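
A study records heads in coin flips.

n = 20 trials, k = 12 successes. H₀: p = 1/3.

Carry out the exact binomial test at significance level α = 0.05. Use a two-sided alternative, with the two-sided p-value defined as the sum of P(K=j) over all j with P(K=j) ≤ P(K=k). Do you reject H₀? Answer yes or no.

Exact binomial: n=20, k=12, p₀=1/3=0.3333
P(X=j) = C(n,j)·p₀^j·(1−p₀)^(n−j); p = Σ P(X=j) over j with P(X=j) ≤ P(X=12)
p-value (two-sided) = 0.01628
At α=0.05: p < α → reject H₀

reject H₀: yes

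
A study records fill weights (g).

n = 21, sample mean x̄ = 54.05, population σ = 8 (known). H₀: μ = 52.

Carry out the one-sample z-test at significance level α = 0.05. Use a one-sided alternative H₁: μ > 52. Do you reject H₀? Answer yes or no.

SE = σ/√n = 8/√21 = 1.7457
z = (x̄−μ₀)/SE = (54.05−52)/1.7457 = 1.1743
p-value (one-sided, H₁ greater) = 0.12014
At α=0.05: p ≥ α → fail to reject H₀

reject H₀: no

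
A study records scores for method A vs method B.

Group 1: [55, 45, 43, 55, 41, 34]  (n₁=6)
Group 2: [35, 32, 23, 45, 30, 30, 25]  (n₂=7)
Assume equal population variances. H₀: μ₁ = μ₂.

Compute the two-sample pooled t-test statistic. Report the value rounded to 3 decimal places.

x̄₁=45.500, s₁=8.240, n₁=6
x̄₂=31.429, s₂=7.231, n₂=7
s_p² = [5·8.240² + 6·7.231²]/11 = 59.3831
SE = √(s_p²·(1/6+1/7)) = 4.2872
t = (45.500−31.429)/4.2872 = 3.2822
df = 11

test statistic = 3.282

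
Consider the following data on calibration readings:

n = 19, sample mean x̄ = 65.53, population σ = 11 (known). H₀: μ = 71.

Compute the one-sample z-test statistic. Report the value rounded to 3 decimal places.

test statistic = -2.168

SE = σ/√n = 11/√19 = 2.5236
z = (x̄−μ₀)/SE = (65.53−71)/2.5236 = -2.1676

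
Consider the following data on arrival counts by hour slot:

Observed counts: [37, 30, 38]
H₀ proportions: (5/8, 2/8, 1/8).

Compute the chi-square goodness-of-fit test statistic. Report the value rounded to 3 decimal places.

n = 105; E_i = n·p_i = [65.62, 26.25, 13.12]
χ² = (37−65.62)²/65.62 + (30−26.25)²/26.25 + (38−13.12)²/13.12 = 60.1657
df = 2

test statistic = 60.166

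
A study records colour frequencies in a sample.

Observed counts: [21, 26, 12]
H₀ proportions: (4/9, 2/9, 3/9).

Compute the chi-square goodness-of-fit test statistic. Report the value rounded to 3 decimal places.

test statistic = 16.699

n = 59; E_i = n·p_i = [26.22, 13.11, 19.67]
χ² = (21−26.22)²/26.22 + (26−13.11)²/13.11 + (12−19.67)²/19.67 = 16.6992
df = 2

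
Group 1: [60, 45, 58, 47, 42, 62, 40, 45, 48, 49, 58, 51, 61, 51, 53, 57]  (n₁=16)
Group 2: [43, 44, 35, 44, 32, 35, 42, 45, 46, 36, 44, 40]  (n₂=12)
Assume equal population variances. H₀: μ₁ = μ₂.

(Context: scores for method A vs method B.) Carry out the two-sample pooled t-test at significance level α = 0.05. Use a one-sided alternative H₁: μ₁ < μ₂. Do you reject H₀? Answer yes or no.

reject H₀: no

x̄₁=51.688, s₁=7.002, n₁=16
x̄₂=40.500, s₂=4.758, n₂=12
s_p² = [15·7.002² + 11·4.758²]/26 = 37.8630
SE = √(s_p²·(1/16+1/12)) = 2.3498
t = (51.688−40.500)/2.3498 = 4.7610
df = 26
p-value (one-sided, H₁ less) = 0.99997
At α=0.05: p ≥ α → fail to reject H₀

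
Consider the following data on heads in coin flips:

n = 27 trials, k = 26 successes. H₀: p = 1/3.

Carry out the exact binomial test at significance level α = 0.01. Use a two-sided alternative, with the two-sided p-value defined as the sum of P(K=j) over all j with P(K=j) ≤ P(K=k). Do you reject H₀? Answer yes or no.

Exact binomial: n=27, k=26, p₀=1/3=0.3333
P(X=j) = C(n,j)·p₀^j·(1−p₀)^(n−j); p = Σ P(X=j) over j with P(X=j) ≤ P(X=26)
p-value (two-sided) = 0.00000
At α=0.01: p < α → reject H₀

reject H₀: yes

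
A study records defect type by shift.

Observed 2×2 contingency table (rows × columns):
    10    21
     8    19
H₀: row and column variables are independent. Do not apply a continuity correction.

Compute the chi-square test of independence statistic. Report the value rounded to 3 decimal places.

Row totals [31, 27], col totals [18, 40], n=58
χ² = (10−9.62)²/9.62 + (21−21.38)²/21.38 + (8−8.38)²/8.38 + (19−18.62)²/18.62 = 0.0466
df = 1

test statistic = 0.047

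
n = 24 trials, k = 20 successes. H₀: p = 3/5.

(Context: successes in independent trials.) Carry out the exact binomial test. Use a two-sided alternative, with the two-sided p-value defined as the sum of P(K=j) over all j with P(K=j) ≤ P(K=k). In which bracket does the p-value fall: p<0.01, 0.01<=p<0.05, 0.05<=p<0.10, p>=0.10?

Exact binomial: n=24, k=20, p₀=3/5=0.6000
P(X=j) = C(n,j)·p₀^j·(1−p₀)^(n−j); p = Σ P(X=j) over j with P(X=j) ≤ P(X=20)
p-value (two-sided) = 0.02096
→ bracket: 0.01<=p<0.05

p-value bracket: 0.01<=p<0.05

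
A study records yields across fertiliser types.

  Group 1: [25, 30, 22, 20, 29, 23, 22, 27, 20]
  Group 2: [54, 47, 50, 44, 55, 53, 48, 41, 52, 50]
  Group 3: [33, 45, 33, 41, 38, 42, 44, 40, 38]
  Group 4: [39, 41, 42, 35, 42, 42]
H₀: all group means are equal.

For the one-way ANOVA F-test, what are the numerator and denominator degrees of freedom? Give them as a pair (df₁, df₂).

k = 4 groups, N = 34 total
df = (k−1, N−k) = (4−1, 34−4) = (3, 30)

degrees of freedom = [3, 30]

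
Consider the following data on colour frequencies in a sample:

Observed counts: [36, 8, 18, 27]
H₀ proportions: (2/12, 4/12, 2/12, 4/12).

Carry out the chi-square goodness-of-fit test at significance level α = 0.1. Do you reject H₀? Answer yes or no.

reject H₀: yes

n = 89; E_i = n·p_i = [14.83, 29.67, 14.83, 29.67]
χ² = (36−14.83)²/14.83 + (8−29.67)²/29.67 + (18−14.83)²/14.83 + (27−29.67)²/29.67 = 46.9438
df = 3
p-value (upper-tail) = 0.00000
At α=0.1: p < α → reject H₀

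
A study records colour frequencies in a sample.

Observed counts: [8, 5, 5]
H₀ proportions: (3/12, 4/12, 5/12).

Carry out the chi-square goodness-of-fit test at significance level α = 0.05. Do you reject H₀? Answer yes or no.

n = 18; E_i = n·p_i = [4.50, 6.00, 7.50]
χ² = (8−4.50)²/4.50 + (5−6.00)²/6.00 + (5−7.50)²/7.50 = 3.7222
df = 2
p-value (upper-tail) = 0.15550
At α=0.05: p ≥ α → fail to reject H₀

reject H₀: no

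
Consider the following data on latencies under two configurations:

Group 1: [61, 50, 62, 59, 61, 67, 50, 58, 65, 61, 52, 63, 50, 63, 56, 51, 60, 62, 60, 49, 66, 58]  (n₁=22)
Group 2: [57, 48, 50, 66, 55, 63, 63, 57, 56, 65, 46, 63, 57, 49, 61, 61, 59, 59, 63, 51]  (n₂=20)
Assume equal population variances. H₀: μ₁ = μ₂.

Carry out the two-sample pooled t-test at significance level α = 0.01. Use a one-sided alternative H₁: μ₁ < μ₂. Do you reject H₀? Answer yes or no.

x̄₁=58.364, s₁=5.653, n₁=22
x̄₂=57.450, s₂=5.987, n₂=20
s_p² = [21·5.653² + 19·5.987²]/40 = 33.8010
SE = √(s_p²·(1/22+1/20)) = 1.7962
t = (58.364−57.450)/1.7962 = 0.5086
df = 40
p-value (one-sided, H₁ less) = 0.69310
At α=0.01: p ≥ α → fail to reject H₀

reject H₀: no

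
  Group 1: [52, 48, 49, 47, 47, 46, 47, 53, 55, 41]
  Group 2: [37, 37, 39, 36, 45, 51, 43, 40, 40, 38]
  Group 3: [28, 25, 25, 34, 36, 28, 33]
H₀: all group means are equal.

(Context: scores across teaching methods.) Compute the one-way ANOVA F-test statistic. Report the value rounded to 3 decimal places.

test statistic = 37.855

Group means [48.50, 40.60, 29.86], grand mean 40.741
SSB = Σnᵢ(x̄ᵢ−x̄)² = 1431.428; SSW = ΣΣ(x−x̄ᵢ)² = 453.757
MSB = 1431.428/2 = 715.7140; MSW = 453.757/24 = 18.9065
F = MSB/MSW = 37.8554
df = (2, 24)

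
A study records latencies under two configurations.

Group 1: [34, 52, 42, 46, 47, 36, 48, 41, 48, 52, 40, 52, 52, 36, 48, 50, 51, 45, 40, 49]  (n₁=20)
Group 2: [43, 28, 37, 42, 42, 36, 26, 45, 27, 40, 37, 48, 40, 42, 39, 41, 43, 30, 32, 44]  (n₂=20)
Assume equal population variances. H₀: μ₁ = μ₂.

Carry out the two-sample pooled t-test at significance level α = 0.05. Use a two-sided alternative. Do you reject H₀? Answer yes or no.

reject H₀: yes

x̄₁=45.450, s₁=5.889, n₁=20
x̄₂=38.100, s₂=6.373, n₂=20
s_p² = [19·5.889² + 19·6.373²]/38 = 37.6513
SE = √(s_p²·(1/20+1/20)) = 1.9404
t = (45.450−38.100)/1.9404 = 3.7879
df = 38
p-value (two-sided) = 0.00053
At α=0.05: p < α → reject H₀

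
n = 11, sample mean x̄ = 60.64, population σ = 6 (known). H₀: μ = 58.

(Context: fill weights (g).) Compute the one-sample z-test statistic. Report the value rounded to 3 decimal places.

test statistic = 1.459

SE = σ/√n = 6/√11 = 1.8091
z = (x̄−μ₀)/SE = (60.64−58)/1.8091 = 1.4593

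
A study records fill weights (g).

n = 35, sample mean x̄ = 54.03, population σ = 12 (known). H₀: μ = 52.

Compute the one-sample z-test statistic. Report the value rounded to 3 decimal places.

SE = σ/√n = 12/√35 = 2.0284
z = (x̄−μ₀)/SE = (54.03−52)/2.0284 = 1.0008

test statistic = 1.001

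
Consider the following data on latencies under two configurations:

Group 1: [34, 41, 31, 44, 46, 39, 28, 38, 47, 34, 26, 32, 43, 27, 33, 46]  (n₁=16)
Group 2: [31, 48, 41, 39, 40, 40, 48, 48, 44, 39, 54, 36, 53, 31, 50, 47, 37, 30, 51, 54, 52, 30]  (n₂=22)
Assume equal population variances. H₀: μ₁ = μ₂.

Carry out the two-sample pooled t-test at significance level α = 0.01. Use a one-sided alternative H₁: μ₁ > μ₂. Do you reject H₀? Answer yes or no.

reject H₀: no

x̄₁=36.812, s₁=7.139, n₁=16
x̄₂=42.864, s₂=8.143, n₂=22
s_p² = [15·7.139² + 21·8.143²]/36 = 59.9175
SE = √(s_p²·(1/16+1/22)) = 2.5433
t = (36.812−42.864)/2.5433 = -2.3792
df = 36
p-value (one-sided, H₁ greater) = 0.98861
At α=0.01: p ≥ α → fail to reject H₀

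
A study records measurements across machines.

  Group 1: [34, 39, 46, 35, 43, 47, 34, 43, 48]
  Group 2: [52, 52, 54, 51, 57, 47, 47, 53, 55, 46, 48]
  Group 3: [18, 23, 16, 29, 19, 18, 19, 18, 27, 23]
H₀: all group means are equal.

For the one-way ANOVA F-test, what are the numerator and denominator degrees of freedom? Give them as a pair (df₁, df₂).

k = 3 groups, N = 30 total
df = (k−1, N−k) = (3−1, 30−3) = (2, 27)

degrees of freedom = [2, 27]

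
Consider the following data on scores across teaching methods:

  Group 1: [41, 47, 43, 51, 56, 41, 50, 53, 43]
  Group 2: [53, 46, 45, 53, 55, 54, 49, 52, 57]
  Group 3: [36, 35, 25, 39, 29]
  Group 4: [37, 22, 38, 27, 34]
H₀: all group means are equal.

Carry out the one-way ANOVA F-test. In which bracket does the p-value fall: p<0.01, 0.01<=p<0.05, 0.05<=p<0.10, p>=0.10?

Group means [47.22, 51.56, 32.80, 31.60], grand mean 43.250
SSB = Σnᵢ(x̄ᵢ−x̄)² = 1987.472; SSW = ΣΣ(x−x̄ᵢ)² = 695.778
MSB = 1987.472/3 = 662.4907; MSW = 695.778/24 = 28.9907
F = MSB/MSW = 22.8518
df = (3, 24)
p-value (upper-tail) = 0.00000
→ bracket: p<0.01

p-value bracket: p<0.01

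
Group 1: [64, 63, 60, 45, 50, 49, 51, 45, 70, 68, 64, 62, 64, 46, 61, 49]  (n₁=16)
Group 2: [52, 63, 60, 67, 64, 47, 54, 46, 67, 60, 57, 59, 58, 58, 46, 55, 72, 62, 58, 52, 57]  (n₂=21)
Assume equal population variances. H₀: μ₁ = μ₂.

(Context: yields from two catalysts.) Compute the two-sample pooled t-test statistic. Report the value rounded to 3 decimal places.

test statistic = -0.340

x̄₁=56.938, s₁=8.737, n₁=16
x̄₂=57.810, s₂=6.897, n₂=21
s_p² = [15·8.737² + 20·6.897²]/35 = 59.8907
SE = √(s_p²·(1/16+1/21)) = 2.5681
t = (56.938−57.810)/2.5681 = -0.3396
df = 35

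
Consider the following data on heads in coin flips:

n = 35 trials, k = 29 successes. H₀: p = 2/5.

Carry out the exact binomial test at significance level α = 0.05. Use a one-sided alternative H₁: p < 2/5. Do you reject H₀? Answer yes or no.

reject H₀: no

Exact binomial: n=35, k=29, p₀=2/5=0.4000
P(X≤29) from Σ C(n,i)·p₀^i·(1−p₀)^(n−i)
p-value (one-sided, H₁ less) = 1.00000
At α=0.05: p ≥ α → fail to reject H₀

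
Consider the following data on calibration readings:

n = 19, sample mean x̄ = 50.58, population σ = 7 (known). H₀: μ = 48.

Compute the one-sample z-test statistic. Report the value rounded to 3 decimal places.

SE = σ/√n = 7/√19 = 1.6059
z = (x̄−μ₀)/SE = (50.58−48)/1.6059 = 1.6066

test statistic = 1.607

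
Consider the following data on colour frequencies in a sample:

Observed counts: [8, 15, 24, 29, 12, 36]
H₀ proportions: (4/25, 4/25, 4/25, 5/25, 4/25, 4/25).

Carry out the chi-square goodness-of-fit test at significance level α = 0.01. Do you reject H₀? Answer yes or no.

n = 124; E_i = n·p_i = [19.84, 19.84, 19.84, 24.80, 19.84, 19.84]
χ² = (8−19.84)²/19.84 + (15−19.84)²/19.84 + (24−19.84)²/19.84 + (29−24.80)²/24.80 + (12−19.84)²/19.84 + (36−19.84)²/19.84 = 26.0907
df = 5
p-value (upper-tail) = 0.00009
At α=0.01: p < α → reject H₀

reject H₀: yes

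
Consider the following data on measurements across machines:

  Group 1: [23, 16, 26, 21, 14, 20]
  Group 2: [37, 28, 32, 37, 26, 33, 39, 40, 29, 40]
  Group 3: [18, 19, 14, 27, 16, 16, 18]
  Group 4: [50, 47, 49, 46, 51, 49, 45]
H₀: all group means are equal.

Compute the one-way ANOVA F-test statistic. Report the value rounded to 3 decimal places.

test statistic = 72.835

Group means [20.00, 34.10, 18.29, 48.14], grand mean 30.867
SSB = Σnᵢ(x̄ᵢ−x̄)² = 4010.281; SSW = ΣΣ(x−x̄ᵢ)² = 477.186
MSB = 4010.281/3 = 1336.7603; MSW = 477.186/26 = 18.3533
F = MSB/MSW = 72.8349
df = (3, 26)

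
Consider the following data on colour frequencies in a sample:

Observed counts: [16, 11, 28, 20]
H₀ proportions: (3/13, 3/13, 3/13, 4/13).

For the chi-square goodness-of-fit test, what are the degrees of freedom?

df = k − 1 = 4 − 1 = 3

degrees of freedom = 3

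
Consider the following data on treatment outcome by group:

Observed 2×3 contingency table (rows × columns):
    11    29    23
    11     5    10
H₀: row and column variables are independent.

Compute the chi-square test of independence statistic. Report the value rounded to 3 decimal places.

Row totals [63, 26], col totals [22, 34, 33], n=89
χ² = (11−15.57)²/15.57 + (29−24.07)²/24.07 + (23−23.36)²/23.36 + (11−6.43)²/6.43 + (5−9.93)²/9.93 + (10−9.64)²/9.64 = 8.0762
df = 2

test statistic = 8.076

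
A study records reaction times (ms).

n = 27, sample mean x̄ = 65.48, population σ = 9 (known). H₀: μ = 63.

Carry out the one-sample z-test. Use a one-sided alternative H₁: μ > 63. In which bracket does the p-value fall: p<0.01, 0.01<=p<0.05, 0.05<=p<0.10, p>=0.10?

SE = σ/√n = 9/√27 = 1.7321
z = (x̄−μ₀)/SE = (65.48−63)/1.7321 = 1.4318
p-value (one-sided, H₁ greater) = 0.07610
→ bracket: 0.05<=p<0.10

p-value bracket: 0.05<=p<0.10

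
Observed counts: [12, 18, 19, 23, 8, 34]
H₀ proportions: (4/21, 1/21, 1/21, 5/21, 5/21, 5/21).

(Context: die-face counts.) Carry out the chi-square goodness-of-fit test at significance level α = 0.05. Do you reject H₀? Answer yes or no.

n = 114; E_i = n·p_i = [21.71, 5.43, 5.43, 27.14, 27.14, 27.14]
χ² = (12−21.71)²/21.71 + (18−5.43)²/5.43 + (19−5.43)²/5.43 + (23−27.14)²/27.14 + (8−27.14)²/27.14 + (34−27.14)²/27.14 = 83.2526
df = 5
p-value (upper-tail) = 0.00000
At α=0.05: p < α → reject H₀

reject H₀: yes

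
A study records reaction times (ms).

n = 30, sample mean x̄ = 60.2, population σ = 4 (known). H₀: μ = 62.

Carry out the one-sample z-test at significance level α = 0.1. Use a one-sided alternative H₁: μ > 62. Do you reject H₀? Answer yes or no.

SE = σ/√n = 4/√30 = 0.7303
z = (x̄−μ₀)/SE = (60.2−62)/0.7303 = -2.4648
p-value (one-sided, H₁ greater) = 0.99314
At α=0.1: p ≥ α → fail to reject H₀

reject H₀: no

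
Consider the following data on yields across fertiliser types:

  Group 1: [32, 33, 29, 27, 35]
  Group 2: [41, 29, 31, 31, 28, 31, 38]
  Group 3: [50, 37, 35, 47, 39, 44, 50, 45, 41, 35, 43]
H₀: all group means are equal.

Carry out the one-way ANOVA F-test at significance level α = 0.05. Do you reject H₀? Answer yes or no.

Group means [31.20, 32.71, 42.36], grand mean 37.000
SSB = Σnᵢ(x̄ᵢ−x̄)² = 613.226; SSW = ΣΣ(x−x̄ᵢ)² = 480.774
MSB = 613.226/2 = 306.6130; MSW = 480.774/20 = 24.0387
F = MSB/MSW = 12.7550
df = (2, 20)
p-value (upper-tail) = 0.00027
At α=0.05: p < α → reject H₀

reject H₀: yes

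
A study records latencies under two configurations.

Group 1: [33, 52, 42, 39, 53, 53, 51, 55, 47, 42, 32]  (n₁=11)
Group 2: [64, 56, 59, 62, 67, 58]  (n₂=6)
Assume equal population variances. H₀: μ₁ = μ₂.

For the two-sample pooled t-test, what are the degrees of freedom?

degrees of freedom = 15

df = n₁ + n₂ − 2 = 11 + 6 − 2 = 15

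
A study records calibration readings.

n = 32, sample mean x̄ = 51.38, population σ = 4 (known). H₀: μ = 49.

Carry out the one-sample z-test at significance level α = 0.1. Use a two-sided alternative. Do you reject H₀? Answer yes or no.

SE = σ/√n = 4/√32 = 0.7071
z = (x̄−μ₀)/SE = (51.38−49)/0.7071 = 3.3658
p-value (two-sided) = 0.00076
At α=0.1: p < α → reject H₀

reject H₀: yes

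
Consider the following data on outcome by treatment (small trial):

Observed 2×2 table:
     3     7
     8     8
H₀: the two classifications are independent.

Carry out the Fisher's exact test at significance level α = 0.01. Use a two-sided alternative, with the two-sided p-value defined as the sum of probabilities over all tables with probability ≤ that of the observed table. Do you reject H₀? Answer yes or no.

Margins: r₁=10, r₂=16, c₁=11, c₂=15, n=26
p_obs = C(10,3)·C(16,8)/C(26,11); sum pmf over tables with pmf ≤ p_obs
p-value (two-sided) = 0.42786
At α=0.01: p ≥ α → fail to reject H₀

reject H₀: no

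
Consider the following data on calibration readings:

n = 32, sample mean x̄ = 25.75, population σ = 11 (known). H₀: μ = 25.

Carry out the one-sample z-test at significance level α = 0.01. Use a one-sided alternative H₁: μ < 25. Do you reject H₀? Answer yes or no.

reject H₀: no

SE = σ/√n = 11/√32 = 1.9445
z = (x̄−μ₀)/SE = (25.75−25)/1.9445 = 0.3857
p-value (one-sided, H₁ less) = 0.65014
At α=0.01: p ≥ α → fail to reject H₀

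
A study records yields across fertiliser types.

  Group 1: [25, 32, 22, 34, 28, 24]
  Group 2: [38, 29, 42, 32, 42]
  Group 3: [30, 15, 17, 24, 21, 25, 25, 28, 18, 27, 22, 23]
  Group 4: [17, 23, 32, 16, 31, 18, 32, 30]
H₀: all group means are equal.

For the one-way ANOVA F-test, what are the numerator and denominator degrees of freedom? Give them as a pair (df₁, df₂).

degrees of freedom = [3, 27]

k = 4 groups, N = 31 total
df = (k−1, N−k) = (4−1, 31−4) = (3, 27)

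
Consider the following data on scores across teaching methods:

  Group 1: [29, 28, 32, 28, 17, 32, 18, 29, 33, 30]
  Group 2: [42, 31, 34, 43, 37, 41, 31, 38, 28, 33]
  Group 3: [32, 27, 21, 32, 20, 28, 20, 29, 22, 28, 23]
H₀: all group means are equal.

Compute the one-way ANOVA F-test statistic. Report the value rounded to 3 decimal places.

Group means [27.60, 35.80, 25.64], grand mean 29.548
SSB = Σnᵢ(x̄ᵢ−x̄)² = 597.132; SSW = ΣΣ(x−x̄ᵢ)² = 734.545
MSB = 597.132/2 = 298.5660; MSW = 734.545/28 = 26.2338
F = MSB/MSW = 11.3810
df = (2, 28)

test statistic = 11.381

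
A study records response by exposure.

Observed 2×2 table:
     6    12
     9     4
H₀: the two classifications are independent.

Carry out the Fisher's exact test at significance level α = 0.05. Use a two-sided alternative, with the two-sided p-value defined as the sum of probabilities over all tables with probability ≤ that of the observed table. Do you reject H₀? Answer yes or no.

Margins: r₁=18, r₂=13, c₁=15, c₂=16, n=31
p_obs = C(18,6)·C(13,9)/C(31,15); sum pmf over tables with pmf ≤ p_obs
p-value (two-sided) = 0.07317
At α=0.05: p ≥ α → fail to reject H₀

reject H₀: no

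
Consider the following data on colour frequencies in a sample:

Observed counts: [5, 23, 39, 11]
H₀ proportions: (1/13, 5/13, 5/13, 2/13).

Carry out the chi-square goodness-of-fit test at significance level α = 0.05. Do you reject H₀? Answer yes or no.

reject H₀: no

n = 78; E_i = n·p_i = [6.00, 30.00, 30.00, 12.00]
χ² = (5−6.00)²/6.00 + (23−30.00)²/30.00 + (39−30.00)²/30.00 + (11−12.00)²/12.00 = 4.5833
df = 3
p-value (upper-tail) = 0.20498
At α=0.05: p ≥ α → fail to reject H₀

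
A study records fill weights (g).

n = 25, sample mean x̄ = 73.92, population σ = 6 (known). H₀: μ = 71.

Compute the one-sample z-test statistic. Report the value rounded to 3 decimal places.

test statistic = 2.433

SE = σ/√n = 6/√25 = 1.2000
z = (x̄−μ₀)/SE = (73.92−71)/1.2000 = 2.4333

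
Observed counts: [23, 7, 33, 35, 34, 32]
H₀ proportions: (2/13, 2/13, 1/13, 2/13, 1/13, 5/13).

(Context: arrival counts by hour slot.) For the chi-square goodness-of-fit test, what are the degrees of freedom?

df = k − 1 = 6 − 1 = 5

degrees of freedom = 5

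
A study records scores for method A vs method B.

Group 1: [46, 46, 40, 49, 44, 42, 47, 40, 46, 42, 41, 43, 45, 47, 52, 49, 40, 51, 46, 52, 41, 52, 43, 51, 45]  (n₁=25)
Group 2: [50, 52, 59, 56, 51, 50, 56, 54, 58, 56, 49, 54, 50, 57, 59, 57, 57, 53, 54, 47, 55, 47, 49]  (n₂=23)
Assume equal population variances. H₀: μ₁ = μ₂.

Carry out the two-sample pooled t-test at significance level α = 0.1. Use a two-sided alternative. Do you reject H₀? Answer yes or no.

reject H₀: yes

x̄₁=45.600, s₁=4.021, n₁=25
x̄₂=53.478, s₂=3.752, n₂=23
s_p² = [24·4.021² + 22·3.752²]/46 = 15.1682
SE = √(s_p²·(1/25+1/23)) = 1.1253
t = (45.600−53.478)/1.1253 = -7.0013
df = 46
p-value (two-sided) = 0.00000
At α=0.1: p < α → reject H₀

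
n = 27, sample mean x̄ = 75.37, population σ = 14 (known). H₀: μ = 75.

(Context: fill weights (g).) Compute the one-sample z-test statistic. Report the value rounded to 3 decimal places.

SE = σ/√n = 14/√27 = 2.6943
z = (x̄−μ₀)/SE = (75.37−75)/2.6943 = 0.1373

test statistic = 0.137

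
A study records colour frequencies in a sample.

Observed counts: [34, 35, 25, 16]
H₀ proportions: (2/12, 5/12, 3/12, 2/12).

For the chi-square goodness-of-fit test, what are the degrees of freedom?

degrees of freedom = 3

df = k − 1 = 4 − 1 = 3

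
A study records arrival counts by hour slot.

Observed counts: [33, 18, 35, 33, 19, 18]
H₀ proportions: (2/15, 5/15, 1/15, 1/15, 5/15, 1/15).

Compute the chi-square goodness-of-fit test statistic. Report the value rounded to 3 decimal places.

n = 156; E_i = n·p_i = [20.80, 52.00, 10.40, 10.40, 52.00, 10.40]
χ² = (33−20.80)²/20.80 + (18−52.00)²/52.00 + (35−10.40)²/10.40 + (33−10.40)²/10.40 + (19−52.00)²/52.00 + (18−10.40)²/10.40 = 163.1827
df = 5

test statistic = 163.183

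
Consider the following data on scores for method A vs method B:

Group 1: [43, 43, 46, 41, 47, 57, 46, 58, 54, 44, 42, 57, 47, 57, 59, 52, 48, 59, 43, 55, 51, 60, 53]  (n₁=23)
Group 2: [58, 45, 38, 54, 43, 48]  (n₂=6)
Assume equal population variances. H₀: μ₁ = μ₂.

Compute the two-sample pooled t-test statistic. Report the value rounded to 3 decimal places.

x̄₁=50.522, s₁=6.409, n₁=23
x̄₂=47.667, s₂=7.339, n₂=6
s_p² = [22·6.409² + 5·7.339²]/27 = 43.4471
SE = √(s_p²·(1/23+1/6)) = 3.0216
t = (50.522−47.667)/3.0216 = 0.9449
df = 27

test statistic = 0.945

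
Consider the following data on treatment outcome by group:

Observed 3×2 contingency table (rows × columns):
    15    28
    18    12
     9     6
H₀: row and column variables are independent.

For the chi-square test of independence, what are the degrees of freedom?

df = (r−1)(c−1) = (3−1)·(2−1) = 2

degrees of freedom = 2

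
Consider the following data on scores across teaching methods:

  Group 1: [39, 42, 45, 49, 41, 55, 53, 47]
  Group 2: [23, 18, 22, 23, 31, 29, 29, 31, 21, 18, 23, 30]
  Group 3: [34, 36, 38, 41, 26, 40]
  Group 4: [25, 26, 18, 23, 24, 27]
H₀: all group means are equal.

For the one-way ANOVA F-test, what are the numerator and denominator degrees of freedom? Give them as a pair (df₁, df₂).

degrees of freedom = [3, 28]

k = 4 groups, N = 32 total
df = (k−1, N−k) = (4−1, 32−4) = (3, 28)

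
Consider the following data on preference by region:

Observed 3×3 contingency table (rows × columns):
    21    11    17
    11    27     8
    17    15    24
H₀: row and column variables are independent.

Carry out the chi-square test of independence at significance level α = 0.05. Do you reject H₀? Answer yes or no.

Row totals [49, 46, 56], col totals [49, 53, 49], n=151
χ² = (21−15.90)²/15.90 + (11−17.20)²/17.20 + (17−15.90)²/15.90 + (11−14.93)²/14.93 + (27−16.15)²/16.15 + (8−14.93)²/14.93 + (17−18.17)²/18.17 + (15−19.66)²/19.66 + (24−18.17)²/18.17 = 18.5377
df = 4
p-value (upper-tail) = 0.00097
At α=0.05: p < α → reject H₀

reject H₀: yes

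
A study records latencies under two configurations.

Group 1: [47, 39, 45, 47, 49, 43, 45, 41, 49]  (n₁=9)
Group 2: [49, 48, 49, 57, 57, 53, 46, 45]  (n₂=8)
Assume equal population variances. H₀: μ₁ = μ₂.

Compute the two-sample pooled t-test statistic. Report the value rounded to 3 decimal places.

x̄₁=45.000, s₁=3.464, n₁=9
x̄₂=50.500, s₂=4.660, n₂=8
s_p² = [8·3.464² + 7·4.660²]/15 = 16.5333
SE = √(s_p²·(1/9+1/8)) = 1.9758
t = (45.000−50.500)/1.9758 = -2.7837
df = 15

test statistic = -2.784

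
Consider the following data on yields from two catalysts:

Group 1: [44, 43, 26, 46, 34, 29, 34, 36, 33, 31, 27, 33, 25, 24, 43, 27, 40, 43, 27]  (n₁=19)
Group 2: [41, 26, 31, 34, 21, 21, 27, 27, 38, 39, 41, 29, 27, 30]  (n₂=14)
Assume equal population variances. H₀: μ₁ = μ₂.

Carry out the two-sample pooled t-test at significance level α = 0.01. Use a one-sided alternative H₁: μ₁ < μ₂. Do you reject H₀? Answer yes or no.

x̄₁=33.947, s₁=7.284, n₁=19
x̄₂=30.857, s₂=6.792, n₂=14
s_p² = [18·7.284² + 13·6.792²]/31 = 50.1504
SE = √(s_p²·(1/19+1/14)) = 2.4943
t = (33.947−30.857)/2.4943 = 1.2389
df = 31
p-value (one-sided, H₁ less) = 0.88766
At α=0.01: p ≥ α → fail to reject H₀

reject H₀: no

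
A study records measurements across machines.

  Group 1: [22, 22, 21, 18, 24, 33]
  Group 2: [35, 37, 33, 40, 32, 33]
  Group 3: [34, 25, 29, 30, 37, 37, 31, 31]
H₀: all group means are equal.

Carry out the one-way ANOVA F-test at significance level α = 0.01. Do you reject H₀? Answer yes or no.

Group means [23.33, 35.00, 31.75], grand mean 30.200
SSB = Σnᵢ(x̄ᵢ−x̄)² = 440.367; SSW = ΣΣ(x−x̄ᵢ)² = 294.833
MSB = 440.367/2 = 220.1833; MSW = 294.833/17 = 17.3431
F = MSB/MSW = 12.6957
df = (2, 17)
p-value (upper-tail) = 0.00042
At α=0.01: p < α → reject H₀

reject H₀: yes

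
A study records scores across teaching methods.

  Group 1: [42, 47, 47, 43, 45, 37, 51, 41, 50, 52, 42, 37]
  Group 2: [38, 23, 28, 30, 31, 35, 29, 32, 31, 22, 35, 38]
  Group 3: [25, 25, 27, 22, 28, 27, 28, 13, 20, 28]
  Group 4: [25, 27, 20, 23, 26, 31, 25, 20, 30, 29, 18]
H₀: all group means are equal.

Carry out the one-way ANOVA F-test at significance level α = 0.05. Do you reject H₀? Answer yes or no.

reject H₀: yes

Group means [44.50, 31.00, 24.30, 24.91], grand mean 31.622
SSB = Σnᵢ(x̄ᵢ−x̄)² = 3026.569; SSW = ΣΣ(x−x̄ᵢ)² = 964.009
MSB = 3026.569/3 = 1008.8562; MSW = 964.009/41 = 23.5124
F = MSB/MSW = 42.9074
df = (3, 41)
p-value (upper-tail) = 0.00000
At α=0.05: p < α → reject H₀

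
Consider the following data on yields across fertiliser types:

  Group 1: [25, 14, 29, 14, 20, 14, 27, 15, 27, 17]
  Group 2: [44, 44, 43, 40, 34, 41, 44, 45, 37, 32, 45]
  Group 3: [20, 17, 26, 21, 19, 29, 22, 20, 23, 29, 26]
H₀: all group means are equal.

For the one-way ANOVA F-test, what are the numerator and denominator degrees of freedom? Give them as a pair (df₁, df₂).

degrees of freedom = [2, 29]

k = 3 groups, N = 32 total
df = (k−1, N−k) = (3−1, 32−3) = (2, 29)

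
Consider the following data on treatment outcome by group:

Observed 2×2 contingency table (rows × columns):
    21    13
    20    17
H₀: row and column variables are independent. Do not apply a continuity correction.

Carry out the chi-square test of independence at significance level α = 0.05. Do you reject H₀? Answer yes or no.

reject H₀: no

Row totals [34, 37], col totals [41, 30], n=71
χ² = (21−19.63)²/19.63 + (13−14.37)²/14.37 + (20−21.37)²/21.37 + (17−15.63)²/15.63 = 0.4317
df = 1
p-value (upper-tail) = 0.51114
At α=0.05: p ≥ α → fail to reject H₀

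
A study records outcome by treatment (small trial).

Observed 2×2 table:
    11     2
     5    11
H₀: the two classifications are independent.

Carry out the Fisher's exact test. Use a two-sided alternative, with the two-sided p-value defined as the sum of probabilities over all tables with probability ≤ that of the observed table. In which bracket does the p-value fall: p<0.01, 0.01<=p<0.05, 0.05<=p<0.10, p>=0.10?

p-value bracket: p<0.01

Margins: r₁=13, r₂=16, c₁=16, c₂=13, n=29
p_obs = C(13,11)·C(16,5)/C(29,16); sum pmf over tables with pmf ≤ p_obs
p-value (two-sided) = 0.00788
→ bracket: p<0.01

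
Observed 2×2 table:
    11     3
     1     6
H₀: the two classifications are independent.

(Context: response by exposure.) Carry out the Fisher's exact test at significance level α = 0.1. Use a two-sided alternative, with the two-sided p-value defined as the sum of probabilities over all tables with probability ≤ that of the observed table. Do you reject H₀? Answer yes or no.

reject H₀: yes

Margins: r₁=14, r₂=7, c₁=12, c₂=9, n=21
p_obs = C(14,11)·C(7,1)/C(21,12); sum pmf over tables with pmf ≤ p_obs
p-value (two-sided) = 0.01579
At α=0.1: p < α → reject H₀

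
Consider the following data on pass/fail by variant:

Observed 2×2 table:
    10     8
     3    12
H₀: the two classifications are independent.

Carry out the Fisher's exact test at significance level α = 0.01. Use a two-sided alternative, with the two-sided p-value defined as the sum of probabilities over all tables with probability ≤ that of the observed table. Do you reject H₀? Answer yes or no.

Margins: r₁=18, r₂=15, c₁=13, c₂=20, n=33
p_obs = C(18,10)·C(15,3)/C(33,13); sum pmf over tables with pmf ≤ p_obs
p-value (two-sided) = 0.07244
At α=0.01: p ≥ α → fail to reject H₀

reject H₀: no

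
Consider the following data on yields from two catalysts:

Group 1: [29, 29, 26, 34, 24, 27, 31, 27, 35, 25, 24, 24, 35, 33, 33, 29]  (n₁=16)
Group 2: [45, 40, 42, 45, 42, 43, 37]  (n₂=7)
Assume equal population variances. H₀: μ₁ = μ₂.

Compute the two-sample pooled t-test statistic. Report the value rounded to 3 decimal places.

test statistic = -7.697

x̄₁=29.062, s₁=4.008, n₁=16
x̄₂=42.000, s₂=2.828, n₂=7
s_p² = [15·4.008² + 6·2.828²]/21 = 13.7589
SE = √(s_p²·(1/16+1/7)) = 1.6809
t = (29.062−42.000)/1.6809 = -7.6967
df = 21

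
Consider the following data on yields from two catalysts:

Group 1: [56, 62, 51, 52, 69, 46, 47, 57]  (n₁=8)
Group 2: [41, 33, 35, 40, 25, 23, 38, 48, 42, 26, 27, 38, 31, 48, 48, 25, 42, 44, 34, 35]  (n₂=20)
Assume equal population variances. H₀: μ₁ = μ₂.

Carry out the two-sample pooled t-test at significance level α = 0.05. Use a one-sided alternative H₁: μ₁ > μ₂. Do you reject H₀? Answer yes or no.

reject H₀: yes

x̄₁=55.000, s₁=7.746, n₁=8
x̄₂=36.150, s₂=8.106, n₂=20
s_p² = [7·7.746² + 19·8.106²]/26 = 64.1750
SE = √(s_p²·(1/8+1/20)) = 3.3512
t = (55.000−36.150)/3.3512 = 5.6248
df = 26
p-value (one-sided, H₁ greater) = 0.00000
At α=0.05: p < α → reject H₀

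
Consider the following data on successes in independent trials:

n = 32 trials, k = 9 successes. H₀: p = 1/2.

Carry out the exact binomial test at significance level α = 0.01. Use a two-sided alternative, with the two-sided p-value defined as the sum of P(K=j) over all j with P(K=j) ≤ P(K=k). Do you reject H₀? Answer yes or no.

Exact binomial: n=32, k=9, p₀=1/2=0.5000
P(X=j) = C(n,j)·p₀^j·(1−p₀)^(n−j); p = Σ P(X=j) over j with P(X=j) ≤ P(X=9)
p-value (two-sided) = 0.02006
At α=0.01: p ≥ α → fail to reject H₀

reject H₀: no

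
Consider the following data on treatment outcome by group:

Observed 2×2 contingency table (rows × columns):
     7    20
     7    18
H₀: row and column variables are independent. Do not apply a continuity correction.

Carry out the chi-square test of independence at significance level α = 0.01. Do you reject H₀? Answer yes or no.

Row totals [27, 25], col totals [14, 38], n=52
χ² = (7−7.27)²/7.27 + (20−19.73)²/19.73 + (7−6.73)²/6.73 + (18−18.27)²/18.27 = 0.0284
df = 1
p-value (upper-tail) = 0.86621
At α=0.01: p ≥ α → fail to reject H₀

reject H₀: no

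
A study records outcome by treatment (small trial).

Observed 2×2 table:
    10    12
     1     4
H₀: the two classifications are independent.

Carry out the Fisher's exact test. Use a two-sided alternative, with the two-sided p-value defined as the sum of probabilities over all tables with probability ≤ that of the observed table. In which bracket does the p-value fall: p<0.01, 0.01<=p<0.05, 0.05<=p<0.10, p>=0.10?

p-value bracket: p>=0.10

Margins: r₁=22, r₂=5, c₁=11, c₂=16, n=27
p_obs = C(22,10)·C(5,1)/C(27,11); sum pmf over tables with pmf ≤ p_obs
p-value (two-sided) = 0.61848
→ bracket: p>=0.10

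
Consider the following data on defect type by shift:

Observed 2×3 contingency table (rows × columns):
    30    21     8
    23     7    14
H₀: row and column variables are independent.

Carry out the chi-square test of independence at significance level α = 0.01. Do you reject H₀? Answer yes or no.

reject H₀: no

Row totals [59, 44], col totals [53, 28, 22], n=103
χ² = (30−30.36)²/30.36 + (21−16.04)²/16.04 + (8−12.60)²/12.60 + (23−22.64)²/22.64 + (7−11.96)²/11.96 + (14−9.40)²/9.40 = 7.5363
df = 2
p-value (upper-tail) = 0.02310
At α=0.01: p ≥ α → fail to reject H₀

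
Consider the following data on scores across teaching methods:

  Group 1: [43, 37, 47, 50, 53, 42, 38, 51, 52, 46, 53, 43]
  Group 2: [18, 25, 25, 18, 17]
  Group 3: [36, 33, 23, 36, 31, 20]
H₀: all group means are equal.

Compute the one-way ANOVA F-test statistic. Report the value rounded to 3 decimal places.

test statistic = 41.077

Group means [46.25, 20.60, 29.83], grand mean 36.391
SSB = Σnᵢ(x̄ᵢ−x̄)² = 2671.195; SSW = ΣΣ(x−x̄ᵢ)² = 650.283
MSB = 2671.195/2 = 1335.5975; MSW = 650.283/20 = 32.5142
F = MSB/MSW = 41.0774
df = (2, 20)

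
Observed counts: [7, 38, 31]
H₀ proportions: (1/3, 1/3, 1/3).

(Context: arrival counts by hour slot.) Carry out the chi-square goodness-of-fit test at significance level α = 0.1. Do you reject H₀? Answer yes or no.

reject H₀: yes

n = 76; E_i = n·p_i = [25.33, 25.33, 25.33]
χ² = (7−25.33)²/25.33 + (38−25.33)²/25.33 + (31−25.33)²/25.33 = 20.8684
df = 2
p-value (upper-tail) = 0.00003
At α=0.1: p < α → reject H₀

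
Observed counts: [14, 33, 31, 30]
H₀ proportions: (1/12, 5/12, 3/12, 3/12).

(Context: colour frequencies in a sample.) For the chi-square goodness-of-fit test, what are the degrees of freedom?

df = k − 1 = 4 − 1 = 3

degrees of freedom = 3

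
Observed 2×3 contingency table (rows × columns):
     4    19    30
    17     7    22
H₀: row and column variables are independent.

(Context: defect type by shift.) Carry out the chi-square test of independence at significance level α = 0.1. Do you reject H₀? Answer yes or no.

reject H₀: yes

Row totals [53, 46], col totals [21, 26, 52], n=99
χ² = (4−11.24)²/11.24 + (19−13.92)²/13.92 + (30−27.84)²/27.84 + (17−9.76)²/9.76 + (7−12.08)²/12.08 + (22−24.16)²/24.16 = 14.3939
df = 2
p-value (upper-tail) = 0.00075
At α=0.1: p < α → reject H₀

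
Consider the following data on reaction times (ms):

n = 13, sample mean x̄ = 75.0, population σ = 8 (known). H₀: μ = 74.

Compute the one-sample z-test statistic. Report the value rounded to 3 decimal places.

test statistic = 0.451

SE = σ/√n = 8/√13 = 2.2188
z = (x̄−μ₀)/SE = (75.0−74)/2.2188 = 0.4507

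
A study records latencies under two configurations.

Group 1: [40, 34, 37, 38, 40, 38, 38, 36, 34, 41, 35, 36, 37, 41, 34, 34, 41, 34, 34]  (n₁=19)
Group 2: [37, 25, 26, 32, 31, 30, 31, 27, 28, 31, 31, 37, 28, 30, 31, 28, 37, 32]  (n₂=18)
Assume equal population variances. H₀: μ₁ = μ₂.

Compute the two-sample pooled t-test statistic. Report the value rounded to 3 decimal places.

test statistic = 6.100

x̄₁=36.947, s₁=2.677, n₁=19
x̄₂=30.667, s₂=3.548, n₂=18
s_p² = [18·2.677² + 17·3.548²]/35 = 9.7985
SE = √(s_p²·(1/19+1/18)) = 1.0296
t = (36.947−30.667)/1.0296 = 6.1002
df = 35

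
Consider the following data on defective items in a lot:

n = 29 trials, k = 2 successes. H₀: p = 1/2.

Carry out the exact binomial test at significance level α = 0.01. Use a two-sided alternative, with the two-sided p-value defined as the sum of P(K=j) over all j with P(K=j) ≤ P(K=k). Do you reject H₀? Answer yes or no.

reject H₀: yes

Exact binomial: n=29, k=2, p₀=1/2=0.5000
P(X=j) = C(n,j)·p₀^j·(1−p₀)^(n−j); p = Σ P(X=j) over j with P(X=j) ≤ P(X=2)
p-value (two-sided) = 0.00000
At α=0.01: p < α → reject H₀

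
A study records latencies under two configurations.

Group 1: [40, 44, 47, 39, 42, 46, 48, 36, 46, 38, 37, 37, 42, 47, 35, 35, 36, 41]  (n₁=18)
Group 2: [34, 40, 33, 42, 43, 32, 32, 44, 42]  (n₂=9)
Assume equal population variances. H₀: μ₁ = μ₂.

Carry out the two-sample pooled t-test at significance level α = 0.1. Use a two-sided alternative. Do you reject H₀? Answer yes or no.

reject H₀: no

x̄₁=40.889, s₁=4.536, n₁=18
x̄₂=38.000, s₂=5.123, n₂=9
s_p² = [17·4.536² + 8·5.123²]/25 = 22.3911
SE = √(s_p²·(1/18+1/9)) = 1.9318
t = (40.889−38.000)/1.9318 = 1.4954
df = 25
p-value (two-sided) = 0.14732
At α=0.1: p ≥ α → fail to reject H₀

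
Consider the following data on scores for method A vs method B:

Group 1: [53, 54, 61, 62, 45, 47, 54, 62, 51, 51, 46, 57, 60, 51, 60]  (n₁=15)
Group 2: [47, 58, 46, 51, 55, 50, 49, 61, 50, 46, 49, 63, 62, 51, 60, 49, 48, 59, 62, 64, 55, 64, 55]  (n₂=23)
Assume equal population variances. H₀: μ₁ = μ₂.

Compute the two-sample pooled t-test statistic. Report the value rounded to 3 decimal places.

x̄₁=54.267, s₁=5.849, n₁=15
x̄₂=54.522, s₂=6.288, n₂=23
s_p² = [14·5.849² + 22·6.288²]/36 = 37.4631
SE = √(s_p²·(1/15+1/23)) = 2.0313
t = (54.267−54.522)/2.0313 = -0.1256
df = 36

test statistic = -0.126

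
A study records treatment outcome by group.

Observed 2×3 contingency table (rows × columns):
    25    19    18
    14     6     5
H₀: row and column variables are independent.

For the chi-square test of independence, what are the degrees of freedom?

df = (r−1)(c−1) = (2−1)·(3−1) = 2

degrees of freedom = 2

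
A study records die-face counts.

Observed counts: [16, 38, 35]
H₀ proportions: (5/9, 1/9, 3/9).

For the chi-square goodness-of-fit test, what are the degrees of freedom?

degrees of freedom = 2

df = k − 1 = 3 − 1 = 2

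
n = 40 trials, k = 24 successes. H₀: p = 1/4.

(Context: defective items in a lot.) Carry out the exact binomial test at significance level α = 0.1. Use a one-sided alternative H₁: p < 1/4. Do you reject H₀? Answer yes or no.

reject H₀: no

Exact binomial: n=40, k=24, p₀=1/4=0.2500
P(X≤24) from Σ C(n,i)·p₀^i·(1−p₀)^(n−i)
p-value (one-sided, H₁ less) = 1.00000
At α=0.1: p ≥ α → fail to reject H₀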